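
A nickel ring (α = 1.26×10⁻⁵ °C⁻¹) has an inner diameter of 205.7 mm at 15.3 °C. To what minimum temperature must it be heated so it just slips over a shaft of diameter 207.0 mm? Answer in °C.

T = 517 °C

Required Δd = 207.0 − 205.7 = 1.3 mm
Δd = αd₀ΔT ⇒ ΔT = Δd/(αd₀) = 1.3 / (1.26×10⁻⁵ × 205.7) = 501.58 K
T_min = 15.3 + 501.58 = 516.88 °C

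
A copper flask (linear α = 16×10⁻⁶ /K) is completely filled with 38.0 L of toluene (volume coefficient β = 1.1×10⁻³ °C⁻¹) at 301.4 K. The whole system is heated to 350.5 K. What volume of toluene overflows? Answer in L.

1.96 L

The flask also expands: β_container ≈ 3α = 4.8×10⁻⁵ /K
Net overflow = V₀(β_liq − 3α_cont)ΔT
β − 3α = 1.10×10⁻³ − 4.8×10⁻⁵ = 1.052×10⁻³ /K; ΔT = 49.1 K
ΔV = 38.0 × 1.052×10⁻³ × 49.1 = 1.96 L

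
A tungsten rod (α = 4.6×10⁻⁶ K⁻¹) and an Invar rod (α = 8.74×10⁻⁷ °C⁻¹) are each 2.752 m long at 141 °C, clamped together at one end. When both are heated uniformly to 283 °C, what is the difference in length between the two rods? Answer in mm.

1.46 mm

ΔT = 142 K
tungsten: ΔL = 4.6×10⁻⁶ × 2.752 m × 142 = 1.7976×10⁻³ m = 1.7976 mm
Invar: ΔL = 8.74×10⁻⁷ × 2.752 m × 142 = 3.4155×10⁻⁴ m = 0.34155 mm
difference = 1.7976 − 0.34155 = 1.45605 mm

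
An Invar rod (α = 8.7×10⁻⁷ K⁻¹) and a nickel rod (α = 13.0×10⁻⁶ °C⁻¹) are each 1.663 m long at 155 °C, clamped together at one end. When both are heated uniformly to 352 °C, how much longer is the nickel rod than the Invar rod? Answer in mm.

3.97 mm

ΔT = 197 K
Invar: ΔL = 8.7×10⁻⁷ × 1.663 m × 197 = 2.8502×10⁻⁴ m = 0.28502 mm
nickel: ΔL = 13.0×10⁻⁶ × 1.663 m × 197 = 4.2589×10⁻³ m = 4.2589 mm
difference = 4.2589 − 0.28502 = 3.97388 mm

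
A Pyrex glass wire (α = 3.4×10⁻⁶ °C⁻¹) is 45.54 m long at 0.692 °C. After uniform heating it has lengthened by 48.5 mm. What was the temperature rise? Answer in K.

ΔT = 313 K

ΔL = αL₀ΔT ⇒ ΔT = ΔL / (αL₀)
ΔT = 48.5×10⁻³ m / (3.4×10⁻⁶ × 45.54 m) = 313.23 K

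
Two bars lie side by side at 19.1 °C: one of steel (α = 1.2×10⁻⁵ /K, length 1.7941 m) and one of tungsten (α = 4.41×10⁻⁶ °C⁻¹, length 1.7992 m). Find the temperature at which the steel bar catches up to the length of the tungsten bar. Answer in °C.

L₁(1 + α₁ΔT) = L₂(1 + α₂ΔT) ⇒ ΔT = (L₂ − L₁)/(α₁L₁ − α₂L₂)
L₂ − L₁ = 1.7992 − 1.7941 = 5.10×10⁻³ m
α₁L₁ − α₂L₂ = 1.2×10⁻⁵×1.7941 − 4.41×10⁻⁶×1.7992 = 1.3594728×10⁻⁵ m/K
ΔT = 5.10×10⁻³ / 1.3594728×10⁻⁵ = 375.145 K
T = 19.1 + 375.145 = 394.245 °C

T = 394.2 °C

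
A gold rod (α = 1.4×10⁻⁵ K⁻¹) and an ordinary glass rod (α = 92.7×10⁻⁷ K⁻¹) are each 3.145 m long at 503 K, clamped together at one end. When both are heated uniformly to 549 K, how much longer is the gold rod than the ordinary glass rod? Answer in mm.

ΔT = 46 K
gold: ΔL = 1.4×10⁻⁵ × 3.145 m × 46 = 2.0254×10⁻³ m = 2.0254 mm
ordinary glass: ΔL = 92.7×10⁻⁷ × 3.145 m × 46 = 1.3411×10⁻³ m = 1.3411 mm
difference = 2.0254 − 1.3411 = 0.6843 mm

0.684 mm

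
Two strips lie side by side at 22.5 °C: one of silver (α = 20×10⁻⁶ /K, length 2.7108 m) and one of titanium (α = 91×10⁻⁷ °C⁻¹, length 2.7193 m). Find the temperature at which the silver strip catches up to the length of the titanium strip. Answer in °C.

Equal length when α₁L₁ΔT − α₂L₂ΔT = L₂ − L₁ = 8.50×10⁻³ m
α₁L₁ = 5.4216×10⁻⁵, α₂L₂ = 2.474563×10⁻⁵ → Δ(αL) = 2.947037×10⁻⁵ m/K
ΔT = 8.50×10⁻³ / 2.947037×10⁻⁵ = 288.425 K, so T = 22.5 + 288.425 = 310.925 °C

T = 310.9 °C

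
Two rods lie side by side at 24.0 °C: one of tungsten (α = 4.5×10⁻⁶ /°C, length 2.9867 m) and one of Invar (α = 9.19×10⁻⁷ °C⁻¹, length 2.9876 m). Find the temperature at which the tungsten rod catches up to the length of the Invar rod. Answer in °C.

L₁(1 + α₁ΔT) = L₂(1 + α₂ΔT) ⇒ ΔT = (L₂ − L₁)/(α₁L₁ − α₂L₂)
L₂ − L₁ = 2.9876 − 2.9867 = 9.00×10⁻⁴ m
α₁L₁ − α₂L₂ = 4.5×10⁻⁶×2.9867 − 9.19×10⁻⁷×2.9876 = 1.06945456×10⁻⁵ m/K
ΔT = 9.00×10⁻⁴ / 1.06945456×10⁻⁵ = 84.155 K
T = 24.0 + 84.155 = 108.155 °C

T = 108.2 °C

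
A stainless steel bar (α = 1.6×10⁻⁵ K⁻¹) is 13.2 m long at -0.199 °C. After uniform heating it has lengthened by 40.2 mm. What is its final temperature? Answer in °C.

ΔL = αL₀ΔT ⇒ ΔT = ΔL / (αL₀)
ΔT = 40.2×10⁻³ m / (1.6×10⁻⁵ × 13.2 m) = 190.341 K
T = -0.199 + 190.341 = 190.142 °C

T = 190 °C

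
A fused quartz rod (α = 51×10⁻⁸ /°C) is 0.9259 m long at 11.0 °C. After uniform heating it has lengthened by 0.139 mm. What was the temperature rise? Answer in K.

ΔT = 294 K

ΔL = αL₀ΔT ⇒ ΔT = ΔL / (αL₀)
ΔT = 0.139×10⁻³ m / (51×10⁻⁸ × 0.9259 m) = 294.36 K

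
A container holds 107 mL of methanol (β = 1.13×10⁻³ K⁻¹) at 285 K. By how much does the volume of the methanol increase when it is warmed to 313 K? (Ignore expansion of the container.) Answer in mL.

|ΔT| = |313 − 285| = 28 K
ΔV = βV₀ΔT = (1.13×10⁻³)(107)(28) = 3.39 mL

ΔV = 3.39 mL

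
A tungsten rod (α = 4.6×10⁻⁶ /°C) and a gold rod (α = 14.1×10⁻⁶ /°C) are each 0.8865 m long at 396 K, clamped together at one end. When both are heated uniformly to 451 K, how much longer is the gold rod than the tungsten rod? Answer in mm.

ΔT = 55 K
tungsten: ΔL = 4.6×10⁻⁶ × 0.8865 m × 55 = 2.2428×10⁻⁴ m = 0.22428 mm
gold: ΔL = 14.1×10⁻⁶ × 0.8865 m × 55 = 6.8748×10⁻⁴ m = 0.68748 mm
difference = 0.68748 − 0.22428 = 0.46320 mm

0.463 mm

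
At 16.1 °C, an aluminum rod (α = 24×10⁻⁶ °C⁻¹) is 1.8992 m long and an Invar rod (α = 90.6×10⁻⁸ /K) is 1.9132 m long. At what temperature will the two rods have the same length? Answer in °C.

Equal length when α₁L₁ΔT − α₂L₂ΔT = L₂ − L₁ = 1.40×10⁻² m
α₁L₁ = 4.55808×10⁻⁵, α₂L₂ = 1.7333592×10⁻⁶ → Δ(αL) = 4.38474408×10⁻⁵ m/K
ΔT = 1.40×10⁻² / 4.38474408×10⁻⁵ = 319.289 K, so T = 16.1 + 319.289 = 335.389 °C

T = 335.4 °C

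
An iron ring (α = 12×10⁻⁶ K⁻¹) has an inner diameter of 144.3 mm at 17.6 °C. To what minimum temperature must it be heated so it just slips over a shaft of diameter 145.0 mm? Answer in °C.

Required Δd = 145.0 − 144.3 = 0.7 mm
Δd = αd₀ΔT ⇒ ΔT = Δd/(αd₀) = 0.7 / (12×10⁻⁶ × 144.3) = 404.25 K
T_min = 17.6 + 404.25 = 421.85 °C

T = 422 °C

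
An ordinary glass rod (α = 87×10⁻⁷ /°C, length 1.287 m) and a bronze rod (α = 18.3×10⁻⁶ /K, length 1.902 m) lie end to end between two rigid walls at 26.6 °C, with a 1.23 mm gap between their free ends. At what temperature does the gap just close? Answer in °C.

α₁L₁ = 1.11969×10⁻⁵ m/K, α₂L₂ = 3.48066×10⁻⁵ m/K → total 4.60035×10⁻⁵ m/K
ΔT = g/(α₁L₁+α₂L₂) = 1.23×10⁻³ / 4.60035×10⁻⁵ = 26.737 K
T = 26.6 + 26.737 = 53.337 °C

T = 53.3 °C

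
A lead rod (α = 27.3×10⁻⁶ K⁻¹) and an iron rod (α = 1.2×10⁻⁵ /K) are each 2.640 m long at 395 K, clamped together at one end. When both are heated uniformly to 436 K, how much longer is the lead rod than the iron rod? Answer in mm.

1.66 mm

ΔT = 41 K
lead: ΔL = 27.3×10⁻⁶ × 2.640 m × 41 = 2.9550×10⁻³ m = 2.9550 mm
iron: ΔL = 1.2×10⁻⁵ × 2.640 m × 41 = 1.2989×10⁻³ m = 1.2989 mm
difference = 2.9550 − 1.2989 = 1.6561 mm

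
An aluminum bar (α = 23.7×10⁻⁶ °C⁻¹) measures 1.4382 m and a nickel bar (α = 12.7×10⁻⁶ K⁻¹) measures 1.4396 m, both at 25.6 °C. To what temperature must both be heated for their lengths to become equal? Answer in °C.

Equal length when α₁L₁ΔT − α₂L₂ΔT = L₂ − L₁ = 1.40×10⁻³ m
α₁L₁ = 3.408534×10⁻⁵, α₂L₂ = 1.828292×10⁻⁵ → Δ(αL) = 1.580242×10⁻⁵ m/K
ΔT = 1.40×10⁻³ / 1.580242×10⁻⁵ = 88.594 K, so T = 25.6 + 88.594 = 114.194 °C

T = 114.2 °C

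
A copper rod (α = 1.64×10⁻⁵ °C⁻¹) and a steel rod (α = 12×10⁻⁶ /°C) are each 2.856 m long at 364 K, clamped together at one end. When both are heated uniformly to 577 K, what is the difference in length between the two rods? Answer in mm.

ΔT = 213 K
copper: ΔL = 1.64×10⁻⁵ × 2.856 m × 213 = 9.9766×10⁻³ m = 9.9766 mm
steel: ΔL = 12×10⁻⁶ × 2.856 m × 213 = 7.2999×10⁻³ m = 7.2999 mm
difference = 9.9766 − 7.2999 = 2.6767 mm

2.68 mm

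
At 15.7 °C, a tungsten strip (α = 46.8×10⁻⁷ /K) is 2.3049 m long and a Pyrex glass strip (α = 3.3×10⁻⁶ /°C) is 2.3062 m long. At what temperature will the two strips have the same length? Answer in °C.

T = 425.0 °C

L₁(1 + α₁ΔT) = L₂(1 + α₂ΔT) ⇒ ΔT = (L₂ − L₁)/(α₁L₁ − α₂L₂)
L₂ − L₁ = 2.3062 − 2.3049 = 1.30×10⁻³ m
α₁L₁ − α₂L₂ = 46.8×10⁻⁷×2.3049 − 3.3×10⁻⁶×2.3062 = 3.176472×10⁻⁶ m/K
ΔT = 1.30×10⁻³ / 3.176472×10⁻⁶ = 409.259 K
T = 15.7 + 409.259 = 424.959 °C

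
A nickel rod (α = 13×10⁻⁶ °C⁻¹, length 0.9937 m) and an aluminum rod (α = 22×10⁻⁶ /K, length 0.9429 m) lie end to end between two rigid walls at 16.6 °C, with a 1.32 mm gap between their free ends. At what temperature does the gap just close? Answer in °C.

α₁L₁ = 1.29181×10⁻⁵ m/K, α₂L₂ = 2.07438×10⁻⁵ m/K → total 3.36619×10⁻⁵ m/K
ΔT = g/(α₁L₁+α₂L₂) = 1.32×10⁻³ / 3.36619×10⁻⁵ = 39.213 K
T = 16.6 + 39.213 = 55.813 °C

T = 55.8 °C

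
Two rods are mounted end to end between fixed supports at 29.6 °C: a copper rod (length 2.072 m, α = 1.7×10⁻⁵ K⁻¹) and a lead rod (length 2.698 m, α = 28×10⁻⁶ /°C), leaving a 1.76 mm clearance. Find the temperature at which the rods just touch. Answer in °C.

α₁L₁ = 3.5224×10⁻⁵ m/K, α₂L₂ = 7.5544×10⁻⁵ m/K → total 1.10768×10⁻⁴ m/K
ΔT = g/(α₁L₁+α₂L₂) = 1.76×10⁻³ / 1.10768×10⁻⁴ = 15.889 K
T = 29.6 + 15.889 = 45.489 °C

T = 45.5 °C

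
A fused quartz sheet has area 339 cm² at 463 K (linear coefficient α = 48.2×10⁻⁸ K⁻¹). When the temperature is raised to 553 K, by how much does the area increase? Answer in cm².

ΔA = 0.0294 cm²

Area coefficient ≈ 2α; |ΔT| = 90 K
ΔA = 2αA₀ΔT = 2(48.2×10⁻⁸)(339)(90) = 0.0294 cm²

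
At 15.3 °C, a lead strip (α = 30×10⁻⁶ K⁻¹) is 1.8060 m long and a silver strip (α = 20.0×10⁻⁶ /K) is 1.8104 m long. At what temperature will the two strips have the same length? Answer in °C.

T = 260.1 °C

L₁(1 + α₁ΔT) = L₂(1 + α₂ΔT) ⇒ ΔT = (L₂ − L₁)/(α₁L₁ − α₂L₂)
L₂ − L₁ = 1.8104 − 1.8060 = 4.40×10⁻³ m
α₁L₁ − α₂L₂ = 30×10⁻⁶×1.8060 − 20.0×10⁻⁶×1.8104 = 1.7972×10⁻⁵ m/K
ΔT = 4.40×10⁻³ / 1.7972×10⁻⁵ = 244.825 K
T = 15.3 + 244.825 = 260.125 °C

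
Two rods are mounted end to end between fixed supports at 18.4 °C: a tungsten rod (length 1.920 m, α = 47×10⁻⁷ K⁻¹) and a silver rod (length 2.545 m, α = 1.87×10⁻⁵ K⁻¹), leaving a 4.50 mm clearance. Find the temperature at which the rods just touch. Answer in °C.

α₁L₁ = 9.024×10⁻⁶ m/K, α₂L₂ = 4.75915×10⁻⁵ m/K → total 5.66155×10⁻⁵ m/K
ΔT = g/(α₁L₁+α₂L₂) = 4.50×10⁻³ / 5.66155×10⁻⁵ = 79.484 K
T = 18.4 + 79.484 = 97.884 °C

T = 97.9 °C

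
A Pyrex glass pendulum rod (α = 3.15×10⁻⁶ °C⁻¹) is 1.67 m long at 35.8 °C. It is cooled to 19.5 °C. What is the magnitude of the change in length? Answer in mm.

ΔL = 0.0857 mm

|ΔT| = |19.5 − 35.8| = 16.3 K
ΔL = αL₀ΔT = (3.15×10⁻⁶)(1.67)(16.3) = 8.57×10⁻⁵ m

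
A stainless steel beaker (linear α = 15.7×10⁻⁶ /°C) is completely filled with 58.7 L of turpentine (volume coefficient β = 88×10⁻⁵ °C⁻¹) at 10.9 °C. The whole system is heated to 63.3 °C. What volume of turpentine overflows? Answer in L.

2.56 L

The beaker also expands: β_container ≈ 3α = 4.71×10⁻⁵ /K
Net overflow = V₀(β_liq − 3α_cont)ΔT
β − 3α = 8.80×10⁻⁴ − 4.71×10⁻⁵ = 8.329×10⁻⁴ /K; ΔT = 52.4 K
ΔV = 58.7 × 8.329×10⁻⁴ × 52.4 = 2.56 L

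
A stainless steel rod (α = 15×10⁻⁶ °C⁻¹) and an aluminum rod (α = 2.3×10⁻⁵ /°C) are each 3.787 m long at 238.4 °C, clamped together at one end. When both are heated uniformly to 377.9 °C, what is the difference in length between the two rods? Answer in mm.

4.23 mm

ΔT = 139.5 K
stainless steel: ΔL = 15×10⁻⁶ × 3.787 m × 139.5 = 7.9243×10⁻³ m = 7.9243 mm
aluminum: ΔL = 2.3×10⁻⁵ × 3.787 m × 139.5 = 1.2151×10⁻² m = 12.151 mm
difference = 12.151 − 7.9243 = 4.2267 mm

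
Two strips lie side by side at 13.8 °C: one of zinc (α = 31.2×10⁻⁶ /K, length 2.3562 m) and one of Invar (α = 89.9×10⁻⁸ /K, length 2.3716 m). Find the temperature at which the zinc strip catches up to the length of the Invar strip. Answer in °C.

L₁(1 + α₁ΔT) = L₂(1 + α₂ΔT) ⇒ ΔT = (L₂ − L₁)/(α₁L₁ − α₂L₂)
L₂ − L₁ = 2.3716 − 2.3562 = 1.54×10⁻² m
α₁L₁ − α₂L₂ = 31.2×10⁻⁶×2.3562 − 89.9×10⁻⁸×2.3716 = 7.13813716×10⁻⁵ m/K
ΔT = 1.54×10⁻² / 7.13813716×10⁻⁵ = 215.743 K
T = 13.8 + 215.743 = 229.543 °C

T = 229.5 °C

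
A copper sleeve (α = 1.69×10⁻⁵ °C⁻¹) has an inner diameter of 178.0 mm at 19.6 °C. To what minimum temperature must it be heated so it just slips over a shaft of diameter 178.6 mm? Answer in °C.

T = 219 °C

Required Δd = 178.6 − 178.0 = 0.6 mm
Δd = αd₀ΔT ⇒ ΔT = Δd/(αd₀) = 0.6 / (1.69×10⁻⁵ × 178.0) = 199.45 K
T_min = 19.6 + 199.45 = 219.05 °C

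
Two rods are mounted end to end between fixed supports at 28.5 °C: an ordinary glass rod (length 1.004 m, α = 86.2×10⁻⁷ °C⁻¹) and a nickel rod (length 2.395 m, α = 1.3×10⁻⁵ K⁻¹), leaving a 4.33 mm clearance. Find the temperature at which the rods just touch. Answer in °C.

α₁L₁ = 8.65448×10⁻⁶ m/K, α₂L₂ = 3.1135×10⁻⁵ m/K → total 3.978948×10⁻⁵ m/K
ΔT = g/(α₁L₁+α₂L₂) = 4.33×10⁻³ / 3.978948×10⁻⁵ = 108.82 K
T = 28.5 + 108.82 = 137.32 °C

T = 137 °C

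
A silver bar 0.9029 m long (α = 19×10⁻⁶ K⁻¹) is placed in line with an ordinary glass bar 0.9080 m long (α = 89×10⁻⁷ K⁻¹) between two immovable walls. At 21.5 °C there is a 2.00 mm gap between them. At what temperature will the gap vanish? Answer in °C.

Gap closes when ΔL₁ + ΔL₂ = 2.00 mm = 2.00×10⁻³ m
(α₁L₁ + α₂L₂)ΔT = g
α₁L₁ + α₂L₂ = 19×10⁻⁶×0.9029 + 89×10⁻⁷×0.9080 = 2.52363×10⁻⁵ m/K
ΔT = 2.00×10⁻³ / 2.52363×10⁻⁵ = 79.25 K
T = 21.5 + 79.25 = 100.75 °C

T = 101 °C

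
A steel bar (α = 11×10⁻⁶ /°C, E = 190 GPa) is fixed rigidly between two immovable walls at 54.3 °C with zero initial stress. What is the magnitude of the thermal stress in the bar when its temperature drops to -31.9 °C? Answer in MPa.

σ = 180 MPa

Fully constrained: the free strain ε = αΔT is blocked, so σ = Eε = EαΔT.
|ΔT| = 86.2 K
σ = 190×10⁹ × 11×10⁻⁶ × 86.2 = 1.80×10⁸ Pa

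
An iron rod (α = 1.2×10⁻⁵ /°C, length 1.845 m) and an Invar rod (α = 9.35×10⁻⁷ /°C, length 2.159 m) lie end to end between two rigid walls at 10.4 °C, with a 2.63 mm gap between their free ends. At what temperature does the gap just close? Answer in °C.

Gap closes when ΔL₁ + ΔL₂ = 2.63 mm = 2.63×10⁻³ m
(α₁L₁ + α₂L₂)ΔT = g
α₁L₁ + α₂L₂ = 1.2×10⁻⁵×1.845 + 9.35×10⁻⁷×2.159 = 2.4158665×10⁻⁵ m/K
ΔT = 2.63×10⁻³ / 2.4158665×10⁻⁵ = 108.86 K
T = 10.4 + 108.86 = 119.26 °C

T = 119 °C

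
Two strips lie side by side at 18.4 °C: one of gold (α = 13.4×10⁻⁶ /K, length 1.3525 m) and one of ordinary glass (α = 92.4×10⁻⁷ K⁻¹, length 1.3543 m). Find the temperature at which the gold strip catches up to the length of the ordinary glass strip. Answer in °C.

L₁(1 + α₁ΔT) = L₂(1 + α₂ΔT) ⇒ ΔT = (L₂ − L₁)/(α₁L₁ − α₂L₂)
L₂ − L₁ = 1.3543 − 1.3525 = 1.80×10⁻³ m
α₁L₁ − α₂L₂ = 13.4×10⁻⁶×1.3525 − 92.4×10⁻⁷×1.3543 = 5.609768×10⁻⁶ m/K
ΔT = 1.80×10⁻³ / 5.609768×10⁻⁶ = 320.869 K
T = 18.4 + 320.869 = 339.269 °C

T = 339.3 °C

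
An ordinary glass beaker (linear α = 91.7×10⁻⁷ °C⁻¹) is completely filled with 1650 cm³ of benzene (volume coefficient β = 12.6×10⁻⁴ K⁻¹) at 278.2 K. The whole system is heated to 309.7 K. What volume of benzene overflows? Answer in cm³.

The beaker also expands: β_container ≈ 3α = 2.751×10⁻⁵ /K
Net overflow = V₀(β_liq − 3α_cont)ΔT
β − 3α = 1.26×10⁻³ − 2.751×10⁻⁵ = 1.23249×10⁻³ /K; ΔT = 31.5 K
ΔV = 1650 × 1.23249×10⁻³ × 31.5 = 64.1 cm³

64.1 cm³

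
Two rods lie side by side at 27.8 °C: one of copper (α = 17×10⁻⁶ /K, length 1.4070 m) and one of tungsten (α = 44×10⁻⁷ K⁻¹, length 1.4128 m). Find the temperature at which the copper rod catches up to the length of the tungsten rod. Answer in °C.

T = 355.4 °C

Equal length when α₁L₁ΔT − α₂L₂ΔT = L₂ − L₁ = 5.80×10⁻³ m
α₁L₁ = 2.3919×10⁻⁵, α₂L₂ = 6.21632×10⁻⁶ → Δ(αL) = 1.770268×10⁻⁵ m/K
ΔT = 5.80×10⁻³ / 1.770268×10⁻⁵ = 327.634 K, so T = 27.8 + 327.634 = 355.434 °C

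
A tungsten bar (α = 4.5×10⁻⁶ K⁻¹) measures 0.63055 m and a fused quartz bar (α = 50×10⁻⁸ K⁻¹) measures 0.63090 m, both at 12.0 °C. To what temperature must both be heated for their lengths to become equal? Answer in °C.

Equal length when α₁L₁ΔT − α₂L₂ΔT = L₂ − L₁ = 3.50×10⁻⁴ m
α₁L₁ = 2.837475×10⁻⁶, α₂L₂ = 3.1545×10⁻⁷ → Δ(αL) = 2.522025×10⁻⁶ m/K
ΔT = 3.50×10⁻⁴ / 2.522025×10⁻⁶ = 138.777 K, so T = 12.0 + 138.777 = 150.777 °C

T = 150.8 °C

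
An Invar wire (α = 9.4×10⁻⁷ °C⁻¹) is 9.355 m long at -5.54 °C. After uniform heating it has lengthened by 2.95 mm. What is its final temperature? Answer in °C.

T = 330 °C

ΔL = αL₀ΔT ⇒ ΔT = ΔL / (αL₀)
ΔT = 2.95×10⁻³ m / (9.4×10⁻⁷ × 9.355 m) = 335.47 K
T = -5.54 + 335.47 = 329.93 °C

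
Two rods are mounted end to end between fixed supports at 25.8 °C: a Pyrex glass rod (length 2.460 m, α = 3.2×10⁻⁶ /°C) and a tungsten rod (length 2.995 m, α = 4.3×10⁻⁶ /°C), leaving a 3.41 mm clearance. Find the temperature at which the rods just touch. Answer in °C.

Gap closes when ΔL₁ + ΔL₂ = 3.41 mm = 3.41×10⁻³ m
(α₁L₁ + α₂L₂)ΔT = g
α₁L₁ + α₂L₂ = 3.2×10⁻⁶×2.460 + 4.3×10⁻⁶×2.995 = 2.07505×10⁻⁵ m/K
ΔT = 3.41×10⁻³ / 2.07505×10⁻⁵ = 164.33 K
T = 25.8 + 164.33 = 190.13 °C

T = 190 °C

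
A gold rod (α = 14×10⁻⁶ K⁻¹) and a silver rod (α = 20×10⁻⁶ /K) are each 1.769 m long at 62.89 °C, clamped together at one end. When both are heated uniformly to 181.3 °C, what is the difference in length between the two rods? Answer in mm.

1.26 mm

ΔT = 118.41 K
gold: ΔL = 14×10⁻⁶ × 1.769 m × 118.41 = 2.9325×10⁻³ m = 2.9325 mm
silver: ΔL = 20×10⁻⁶ × 1.769 m × 118.41 = 4.1893×10⁻³ m = 4.1893 mm
difference = 4.1893 − 2.9325 = 1.2568 mm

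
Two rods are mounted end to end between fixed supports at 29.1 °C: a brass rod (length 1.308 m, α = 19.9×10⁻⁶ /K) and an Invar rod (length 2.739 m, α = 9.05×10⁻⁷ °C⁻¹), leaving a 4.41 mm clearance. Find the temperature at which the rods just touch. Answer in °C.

Gap closes when ΔL₁ + ΔL₂ = 4.41 mm = 4.41×10⁻³ m
(α₁L₁ + α₂L₂)ΔT = g
α₁L₁ + α₂L₂ = 19.9×10⁻⁶×1.308 + 9.05×10⁻⁷×2.739 = 2.8507995×10⁻⁵ m/K
ΔT = 4.41×10⁻³ / 2.8507995×10⁻⁵ = 154.69 K
T = 29.1 + 154.69 = 183.79 °C

T = 184 °C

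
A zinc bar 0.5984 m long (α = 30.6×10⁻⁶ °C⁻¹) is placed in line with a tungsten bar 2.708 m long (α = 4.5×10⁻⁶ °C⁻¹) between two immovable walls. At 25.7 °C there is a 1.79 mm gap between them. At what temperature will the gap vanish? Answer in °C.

α₁L₁ = 1.831104×10⁻⁵ m/K, α₂L₂ = 1.2186×10⁻⁵ m/K → total 3.049704×10⁻⁵ m/K
ΔT = g/(α₁L₁+α₂L₂) = 1.79×10⁻³ / 3.049704×10⁻⁵ = 58.694 K
T = 25.7 + 58.694 = 84.394 °C

T = 84.4 °C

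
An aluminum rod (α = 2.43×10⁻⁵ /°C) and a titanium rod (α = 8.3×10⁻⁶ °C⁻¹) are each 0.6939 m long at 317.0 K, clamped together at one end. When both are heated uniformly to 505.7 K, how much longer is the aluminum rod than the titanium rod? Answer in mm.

ΔT = 188.7 K
aluminum: ΔL = 2.43×10⁻⁵ × 0.6939 m × 188.7 = 3.1818×10⁻³ m = 3.1818 mm
titanium: ΔL = 8.3×10⁻⁶ × 0.6939 m × 188.7 = 1.0868×10⁻³ m = 1.0868 mm
difference = 3.1818 − 1.0868 = 2.0950 mm

2.10 mm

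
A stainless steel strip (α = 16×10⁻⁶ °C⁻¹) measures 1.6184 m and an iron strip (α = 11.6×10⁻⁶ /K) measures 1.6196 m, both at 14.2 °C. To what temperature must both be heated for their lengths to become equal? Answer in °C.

T = 183.0 °C

L₁(1 + α₁ΔT) = L₂(1 + α₂ΔT) ⇒ ΔT = (L₂ − L₁)/(α₁L₁ − α₂L₂)
L₂ − L₁ = 1.6196 − 1.6184 = 1.20×10⁻³ m
α₁L₁ − α₂L₂ = 16×10⁻⁶×1.6184 − 11.6×10⁻⁶×1.6196 = 7.10704×10⁻⁶ m/K
ΔT = 1.20×10⁻³ / 7.10704×10⁻⁶ = 168.847 K
T = 14.2 + 168.847 = 183.047 °C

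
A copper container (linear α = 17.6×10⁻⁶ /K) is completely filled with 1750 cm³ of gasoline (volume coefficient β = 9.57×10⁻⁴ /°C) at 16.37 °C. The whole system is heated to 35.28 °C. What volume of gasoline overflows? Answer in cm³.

29.9 cm³

The container also expands: β_container ≈ 3α = 5.28×10⁻⁵ /K
Net overflow = V₀(β_liq − 3α_cont)ΔT
β − 3α = 9.57×10⁻⁴ − 5.28×10⁻⁵ = 9.042×10⁻⁴ /K; ΔT = 18.91 K
ΔV = 1750 × 9.042×10⁻⁴ × 18.91 = 29.9 cm³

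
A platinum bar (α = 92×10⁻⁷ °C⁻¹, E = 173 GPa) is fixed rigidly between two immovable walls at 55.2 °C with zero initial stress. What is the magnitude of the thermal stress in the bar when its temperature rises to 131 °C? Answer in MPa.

Fully constrained: the free strain ε = αΔT is blocked, so σ = Eε = EαΔT.
|ΔT| = 75.8 K
σ = 173×10⁹ × 92×10⁻⁷ × 75.8 = 1.21×10⁸ Pa

σ = 121 MPa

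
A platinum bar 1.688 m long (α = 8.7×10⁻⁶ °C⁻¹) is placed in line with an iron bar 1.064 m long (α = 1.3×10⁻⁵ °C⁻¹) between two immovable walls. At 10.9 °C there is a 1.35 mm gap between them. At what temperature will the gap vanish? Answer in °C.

Gap closes when ΔL₁ + ΔL₂ = 1.35 mm = 1.35×10⁻³ m
(α₁L₁ + α₂L₂)ΔT = g
α₁L₁ + α₂L₂ = 8.7×10⁻⁶×1.688 + 1.3×10⁻⁵×1.064 = 2.85176×10⁻⁵ m/K
ΔT = 1.35×10⁻³ / 2.85176×10⁻⁵ = 47.339 K
T = 10.9 + 47.339 = 58.239 °C

T = 58.2 °C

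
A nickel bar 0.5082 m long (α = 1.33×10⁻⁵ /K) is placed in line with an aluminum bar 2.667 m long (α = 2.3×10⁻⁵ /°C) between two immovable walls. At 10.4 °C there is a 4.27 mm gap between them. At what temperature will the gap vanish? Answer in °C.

T = 73.1 °C

Gap closes when ΔL₁ + ΔL₂ = 4.27 mm = 4.27×10⁻³ m
(α₁L₁ + α₂L₂)ΔT = g
α₁L₁ + α₂L₂ = 1.33×10⁻⁵×0.5082 + 2.3×10⁻⁵×2.667 = 6.810006×10⁻⁵ m/K
ΔT = 4.27×10⁻³ / 6.810006×10⁻⁵ = 62.702 K
T = 10.4 + 62.702 = 73.102 °C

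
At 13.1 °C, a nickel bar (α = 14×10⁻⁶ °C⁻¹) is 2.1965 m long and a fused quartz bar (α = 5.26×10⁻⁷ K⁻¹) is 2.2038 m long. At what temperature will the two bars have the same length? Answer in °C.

T = 259.8 °C

L₁(1 + α₁ΔT) = L₂(1 + α₂ΔT) ⇒ ΔT = (L₂ − L₁)/(α₁L₁ − α₂L₂)
L₂ − L₁ = 2.2038 − 2.1965 = 7.30×10⁻³ m
α₁L₁ − α₂L₂ = 14×10⁻⁶×2.1965 − 5.26×10⁻⁷×2.2038 = 2.95918012×10⁻⁵ m/K
ΔT = 7.30×10⁻³ / 2.95918012×10⁻⁵ = 246.690 K
T = 13.1 + 246.690 = 259.790 °C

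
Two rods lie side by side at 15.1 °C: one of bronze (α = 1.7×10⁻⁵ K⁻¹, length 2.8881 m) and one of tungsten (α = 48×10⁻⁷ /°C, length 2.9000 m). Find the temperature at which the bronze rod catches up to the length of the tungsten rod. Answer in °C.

T = 353.4 °C

L₁(1 + α₁ΔT) = L₂(1 + α₂ΔT) ⇒ ΔT = (L₂ − L₁)/(α₁L₁ − α₂L₂)
L₂ − L₁ = 2.9000 − 2.8881 = 1.19×10⁻² m
α₁L₁ − α₂L₂ = 1.7×10⁻⁵×2.8881 − 48×10⁻⁷×2.9000 = 3.51777×10⁻⁵ m/K
ΔT = 1.19×10⁻² / 3.51777×10⁻⁵ = 338.282 K
T = 15.1 + 338.282 = 353.382 °C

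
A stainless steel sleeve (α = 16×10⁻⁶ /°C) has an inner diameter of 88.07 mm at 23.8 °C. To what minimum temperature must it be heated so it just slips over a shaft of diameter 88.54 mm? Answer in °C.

T = 357 °C

Required Δd = 88.54 − 88.07 = 0.47 mm
Δd = αd₀ΔT ⇒ ΔT = Δd/(αd₀) = 0.47 / (16×10⁻⁶ × 88.07) = 333.54 K
T_min = 23.8 + 333.54 = 357.34 °C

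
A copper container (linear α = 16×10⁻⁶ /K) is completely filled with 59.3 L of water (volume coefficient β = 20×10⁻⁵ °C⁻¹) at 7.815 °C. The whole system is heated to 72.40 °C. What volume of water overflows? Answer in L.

The container also expands: β_container ≈ 3α = 4.8×10⁻⁵ /K
Net overflow = V₀(β_liq − 3α_cont)ΔT
β − 3α = 2.00×10⁻⁴ − 4.8×10⁻⁵ = 1.52×10⁻⁴ /K; ΔT = 64.585 K
ΔV = 59.3 × 1.52×10⁻⁴ × 64.585 = 0.582 L

0.582 L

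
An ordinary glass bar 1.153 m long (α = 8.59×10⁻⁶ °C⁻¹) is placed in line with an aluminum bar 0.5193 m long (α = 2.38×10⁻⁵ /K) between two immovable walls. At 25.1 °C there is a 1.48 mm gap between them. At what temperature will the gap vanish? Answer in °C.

T = 91.6 °C

α₁L₁ = 9.90427×10⁻⁶ m/K, α₂L₂ = 1.235934×10⁻⁵ m/K → total 2.226361×10⁻⁵ m/K
ΔT = g/(α₁L₁+α₂L₂) = 1.48×10⁻³ / 2.226361×10⁻⁵ = 66.476 K
T = 25.1 + 66.476 = 91.576 °C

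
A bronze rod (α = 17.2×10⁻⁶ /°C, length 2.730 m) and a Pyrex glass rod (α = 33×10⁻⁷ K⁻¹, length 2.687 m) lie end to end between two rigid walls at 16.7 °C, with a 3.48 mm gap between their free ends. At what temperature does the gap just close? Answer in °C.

T = 79.0 °C

α₁L₁ = 4.6956×10⁻⁵ m/K, α₂L₂ = 8.8671×10⁻⁶ m/K → total 5.58231×10⁻⁵ m/K
ΔT = g/(α₁L₁+α₂L₂) = 3.48×10⁻³ / 5.58231×10⁻⁵ = 62.340 K
T = 16.7 + 62.340 = 79.040 °C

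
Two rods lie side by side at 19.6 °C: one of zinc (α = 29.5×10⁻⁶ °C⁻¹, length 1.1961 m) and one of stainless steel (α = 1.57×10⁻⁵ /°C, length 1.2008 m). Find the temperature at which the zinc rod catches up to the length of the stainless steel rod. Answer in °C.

T = 305.6 °C

L₁(1 + α₁ΔT) = L₂(1 + α₂ΔT) ⇒ ΔT = (L₂ − L₁)/(α₁L₁ − α₂L₂)
L₂ − L₁ = 1.2008 − 1.1961 = 4.70×10⁻³ m
α₁L₁ − α₂L₂ = 29.5×10⁻⁶×1.1961 − 1.57×10⁻⁵×1.2008 = 1.643239×10⁻⁵ m/K
ΔT = 4.70×10⁻³ / 1.643239×10⁻⁵ = 286.020 K
T = 19.6 + 286.020 = 305.620 °C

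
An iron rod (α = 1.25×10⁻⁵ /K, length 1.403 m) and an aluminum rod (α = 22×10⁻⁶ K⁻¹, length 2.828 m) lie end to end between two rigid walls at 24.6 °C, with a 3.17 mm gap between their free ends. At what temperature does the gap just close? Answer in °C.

T = 64.3 °C

α₁L₁ = 1.75375×10⁻⁵ m/K, α₂L₂ = 6.2216×10⁻⁵ m/K → total 7.97535×10⁻⁵ m/K
ΔT = g/(α₁L₁+α₂L₂) = 3.17×10⁻³ / 7.97535×10⁻⁵ = 39.747 K
T = 24.6 + 39.747 = 64.347 °C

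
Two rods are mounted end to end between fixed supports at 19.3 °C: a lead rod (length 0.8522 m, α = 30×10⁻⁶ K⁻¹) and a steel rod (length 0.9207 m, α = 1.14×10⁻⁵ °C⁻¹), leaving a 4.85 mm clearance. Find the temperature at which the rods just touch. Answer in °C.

Gap closes when ΔL₁ + ΔL₂ = 4.85 mm = 4.85×10⁻³ m
(α₁L₁ + α₂L₂)ΔT = g
α₁L₁ + α₂L₂ = 30×10⁻⁶×0.8522 + 1.14×10⁻⁵×0.9207 = 3.606198×10⁻⁵ m/K
ΔT = 4.85×10⁻³ / 3.606198×10⁻⁵ = 134.49 K
T = 19.3 + 134.49 = 153.79 °C

T = 154 °C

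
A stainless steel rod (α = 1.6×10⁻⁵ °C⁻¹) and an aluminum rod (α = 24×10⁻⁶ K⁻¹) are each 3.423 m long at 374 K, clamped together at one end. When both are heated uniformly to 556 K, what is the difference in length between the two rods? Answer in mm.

ΔT = 182 K
stainless steel: ΔL = 1.6×10⁻⁵ × 3.423 m × 182 = 9.9678×10⁻³ m = 9.9678 mm
aluminum: ΔL = 24×10⁻⁶ × 3.423 m × 182 = 1.4952×10⁻² m = 14.952 mm
difference = 14.952 − 9.9678 = 4.9842 mm

4.98 mm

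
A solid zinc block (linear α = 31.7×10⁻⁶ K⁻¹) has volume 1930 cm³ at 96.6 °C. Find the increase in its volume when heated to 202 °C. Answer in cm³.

Isotropic solid: β ≈ 3α = 9.5×10⁻⁵ /K; ΔT = 105.4 K
ΔV = 3αV₀ΔT = 3(31.7×10⁻⁶)(1930)(105.4) = 19.3 cm³

ΔV = 19.3 cm³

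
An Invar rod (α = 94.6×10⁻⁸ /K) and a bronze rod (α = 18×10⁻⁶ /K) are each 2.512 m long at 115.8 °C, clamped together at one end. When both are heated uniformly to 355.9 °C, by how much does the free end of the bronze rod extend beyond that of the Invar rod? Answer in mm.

10.3 mm

ΔT = 240.1 K
Invar: ΔL = 94.6×10⁻⁸ × 2.512 m × 240.1 = 5.7056×10⁻⁴ m = 0.57056 mm
bronze: ΔL = 18×10⁻⁶ × 2.512 m × 240.1 = 1.0856×10⁻² m = 10.856 mm
difference = 10.856 − 0.57056 = 10.28544 mm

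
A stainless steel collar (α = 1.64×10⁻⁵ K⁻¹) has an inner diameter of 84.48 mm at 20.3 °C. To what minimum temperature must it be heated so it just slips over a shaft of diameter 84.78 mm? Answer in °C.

T = 237 °C

Required Δd = 84.78 − 84.48 = 0.30 mm
Δd = αd₀ΔT ⇒ ΔT = Δd/(αd₀) = 0.30 / (1.64×10⁻⁵ × 84.48) = 216.53 K
T_min = 20.3 + 216.53 = 236.83 °C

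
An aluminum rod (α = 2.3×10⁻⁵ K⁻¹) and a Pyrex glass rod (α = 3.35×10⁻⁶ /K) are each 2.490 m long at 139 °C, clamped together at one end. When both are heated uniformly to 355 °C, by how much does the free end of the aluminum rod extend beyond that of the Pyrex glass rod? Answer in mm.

ΔT = 216 K
aluminum: ΔL = 2.3×10⁻⁵ × 2.490 m × 216 = 1.2370×10⁻² m = 12.370 mm
Pyrex glass: ΔL = 3.35×10⁻⁶ × 2.490 m × 216 = 1.8018×10⁻³ m = 1.8018 mm
difference = 12.370 − 1.8018 = 10.5682 mm

10.6 mm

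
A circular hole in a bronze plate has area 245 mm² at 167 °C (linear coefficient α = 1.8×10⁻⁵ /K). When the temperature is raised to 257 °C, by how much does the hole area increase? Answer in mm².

ΔA = 0.794 mm²

Area coefficient ≈ 2α; |ΔT| = 90 K
ΔA = 2αA₀ΔT = 2(1.8×10⁻⁵)(245)(90) = 0.794 mm²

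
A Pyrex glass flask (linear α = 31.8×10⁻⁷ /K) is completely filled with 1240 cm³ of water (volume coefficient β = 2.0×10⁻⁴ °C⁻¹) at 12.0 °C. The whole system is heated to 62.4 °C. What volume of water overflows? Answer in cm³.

The flask also expands: β_container ≈ 3α = 9.54×10⁻⁶ /K
Net overflow = V₀(β_liq − 3α_cont)ΔT
β − 3α = 2.00×10⁻⁴ − 9.54×10⁻⁶ = 1.9046×10⁻⁴ /K; ΔT = 50.4 K
ΔV = 1240 × 1.9046×10⁻⁴ × 50.4 = 11.9 cm³

11.9 cm³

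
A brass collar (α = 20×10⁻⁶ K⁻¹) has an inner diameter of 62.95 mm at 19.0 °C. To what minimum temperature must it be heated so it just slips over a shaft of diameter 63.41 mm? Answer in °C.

T = 384 °C

Required Δd = 63.41 − 62.95 = 0.46 mm
Δd = αd₀ΔT ⇒ ΔT = Δd/(αd₀) = 0.46 / (20×10⁻⁶ × 62.95) = 365.37 K
T_min = 19.0 + 365.37 = 384.37 °C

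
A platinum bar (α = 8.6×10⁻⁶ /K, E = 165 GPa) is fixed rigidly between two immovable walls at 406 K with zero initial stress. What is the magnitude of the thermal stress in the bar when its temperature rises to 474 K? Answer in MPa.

σ = 96.5 MPa

Fully constrained: the free strain ε = αΔT is blocked, so σ = Eε = EαΔT.
|ΔT| = 68 K
σ = 165×10⁹ × 8.6×10⁻⁶ × 68 = 9.65×10⁷ Pa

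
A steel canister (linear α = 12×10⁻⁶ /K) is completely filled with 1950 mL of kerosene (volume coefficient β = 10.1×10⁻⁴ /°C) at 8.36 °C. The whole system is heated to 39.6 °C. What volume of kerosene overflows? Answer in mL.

The canister also expands: β_container ≈ 3α = 3.6×10⁻⁵ /K
Net overflow = V₀(β_liq − 3α_cont)ΔT
β − 3α = 1.01×10⁻³ − 3.6×10⁻⁵ = 9.74×10⁻⁴ /K; ΔT = 31.24 K
ΔV = 1950 × 9.74×10⁻⁴ × 31.24 = 59.3 mL

59.3 mL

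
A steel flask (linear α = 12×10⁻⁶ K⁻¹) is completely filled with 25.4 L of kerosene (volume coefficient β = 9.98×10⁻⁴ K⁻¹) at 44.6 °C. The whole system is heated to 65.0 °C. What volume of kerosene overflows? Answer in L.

The flask also expands: β_container ≈ 3α = 3.6×10⁻⁵ /K
Net overflow = V₀(β_liq − 3α_cont)ΔT
β − 3α = 9.98×10⁻⁴ − 3.6×10⁻⁵ = 9.62×10⁻⁴ /K; ΔT = 20.4 K
ΔV = 25.4 × 9.62×10⁻⁴ × 20.4 = 0.498 L

0.498 L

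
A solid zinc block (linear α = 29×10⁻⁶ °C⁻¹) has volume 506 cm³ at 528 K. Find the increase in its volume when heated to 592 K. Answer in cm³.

Isotropic solid: β ≈ 3α = 8.7×10⁻⁵ /K; ΔT = 64 K
ΔV = 3αV₀ΔT = 3(29×10⁻⁶)(506)(64) = 2.82 cm³

ΔV = 2.82 cm³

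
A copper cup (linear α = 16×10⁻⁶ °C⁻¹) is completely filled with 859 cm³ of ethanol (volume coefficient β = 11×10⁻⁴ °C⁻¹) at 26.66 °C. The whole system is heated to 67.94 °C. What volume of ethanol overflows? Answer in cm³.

37.3 cm³

The cup also expands: β_container ≈ 3α = 4.8×10⁻⁵ /K
Net overflow = V₀(β_liq − 3α_cont)ΔT
β − 3α = 1.10×10⁻³ − 4.8×10⁻⁵ = 1.052×10⁻³ /K; ΔT = 41.28 K
ΔV = 859 × 1.052×10⁻³ × 41.28 = 37.3 cm³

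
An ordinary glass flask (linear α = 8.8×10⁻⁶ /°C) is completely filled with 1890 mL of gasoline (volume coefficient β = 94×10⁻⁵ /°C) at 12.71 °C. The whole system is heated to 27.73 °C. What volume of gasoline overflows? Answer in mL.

The flask also expands: β_container ≈ 3α = 2.64×10⁻⁵ /K
Net overflow = V₀(β_liq − 3α_cont)ΔT
β − 3α = 9.40×10⁻⁴ − 2.64×10⁻⁵ = 9.136×10⁻⁴ /K; ΔT = 15.02 K
ΔV = 1890 × 9.136×10⁻⁴ × 15.02 = 25.9 mL

25.9 mL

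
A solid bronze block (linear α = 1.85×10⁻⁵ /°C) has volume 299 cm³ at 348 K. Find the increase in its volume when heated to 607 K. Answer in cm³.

ΔV = 4.30 cm³

Isotropic solid: β ≈ 3α = 5.6×10⁻⁵ /K; ΔT = 259 K
ΔV = 3αV₀ΔT = 3(1.85×10⁻⁵)(299)(259) = 4.30 cm³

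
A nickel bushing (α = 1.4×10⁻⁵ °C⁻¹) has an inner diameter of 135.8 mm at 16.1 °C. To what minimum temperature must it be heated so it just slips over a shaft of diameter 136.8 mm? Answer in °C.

T = 542 °C

Required Δd = 136.8 − 135.8 = 1.0 mm
Δd = αd₀ΔT ⇒ ΔT = Δd/(αd₀) = 1.0 / (1.4×10⁻⁵ × 135.8) = 525.98 K
T_min = 16.1 + 525.98 = 542.08 °C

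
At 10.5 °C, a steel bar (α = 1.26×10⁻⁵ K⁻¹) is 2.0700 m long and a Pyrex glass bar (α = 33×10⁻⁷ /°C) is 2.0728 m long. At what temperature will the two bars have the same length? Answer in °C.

L₁(1 + α₁ΔT) = L₂(1 + α₂ΔT) ⇒ ΔT = (L₂ − L₁)/(α₁L₁ − α₂L₂)
L₂ − L₁ = 2.0728 − 2.0700 = 2.80×10⁻³ m
α₁L₁ − α₂L₂ = 1.26×10⁻⁵×2.0700 − 33×10⁻⁷×2.0728 = 1.924176×10⁻⁵ m/K
ΔT = 2.80×10⁻³ / 1.924176×10⁻⁵ = 145.517 K
T = 10.5 + 145.517 = 156.017 °C

T = 156.0 °C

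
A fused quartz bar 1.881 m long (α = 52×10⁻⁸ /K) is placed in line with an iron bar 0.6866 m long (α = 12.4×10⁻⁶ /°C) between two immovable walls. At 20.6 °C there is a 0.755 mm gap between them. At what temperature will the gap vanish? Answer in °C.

Gap closes when ΔL₁ + ΔL₂ = 0.755 mm = 7.55×10⁻⁴ m
(α₁L₁ + α₂L₂)ΔT = g
α₁L₁ + α₂L₂ = 52×10⁻⁸×1.881 + 12.4×10⁻⁶×0.6866 = 9.49196×10⁻⁶ m/K
ΔT = 7.55×10⁻⁴ / 9.49196×10⁻⁶ = 79.54 K
T = 20.6 + 79.54 = 100.14 °C

T = 100 °C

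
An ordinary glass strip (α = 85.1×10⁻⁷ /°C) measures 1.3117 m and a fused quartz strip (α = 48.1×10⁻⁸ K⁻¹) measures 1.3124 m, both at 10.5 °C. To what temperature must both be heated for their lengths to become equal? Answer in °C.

Equal length when α₁L₁ΔT − α₂L₂ΔT = L₂ − L₁ = 7.00×10⁻⁴ m
α₁L₁ = 1.1162567×10⁻⁵, α₂L₂ = 6.312644×10⁻⁷ → Δ(αL) = 1.05313026×10⁻⁵ m/K
ΔT = 7.00×10⁻⁴ / 1.05313026×10⁻⁵ = 66.4685 K, so T = 10.5 + 66.4685 = 76.9685 °C

T = 76.97 °C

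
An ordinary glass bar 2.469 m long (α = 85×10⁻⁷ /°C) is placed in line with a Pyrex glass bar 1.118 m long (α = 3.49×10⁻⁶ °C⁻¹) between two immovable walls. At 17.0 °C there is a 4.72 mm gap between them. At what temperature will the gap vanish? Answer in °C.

T = 207 °C

α₁L₁ = 2.09865×10⁻⁵ m/K, α₂L₂ = 3.90182×10⁻⁶ m/K → total 2.488832×10⁻⁵ m/K
ΔT = g/(α₁L₁+α₂L₂) = 4.72×10⁻³ / 2.488832×10⁻⁵ = 189.65 K
T = 17.0 + 189.65 = 206.65 °C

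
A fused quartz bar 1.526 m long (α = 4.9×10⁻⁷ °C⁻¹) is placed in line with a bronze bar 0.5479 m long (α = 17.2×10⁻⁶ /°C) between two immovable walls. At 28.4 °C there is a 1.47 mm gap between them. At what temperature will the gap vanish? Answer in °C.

Gap closes when ΔL₁ + ΔL₂ = 1.47 mm = 1.47×10⁻³ m
(α₁L₁ + α₂L₂)ΔT = g
α₁L₁ + α₂L₂ = 4.9×10⁻⁷×1.526 + 17.2×10⁻⁶×0.5479 = 1.017162×10⁻⁵ m/K
ΔT = 1.47×10⁻³ / 1.017162×10⁻⁵ = 144.52 K
T = 28.4 + 144.52 = 172.92 °C

T = 173 °C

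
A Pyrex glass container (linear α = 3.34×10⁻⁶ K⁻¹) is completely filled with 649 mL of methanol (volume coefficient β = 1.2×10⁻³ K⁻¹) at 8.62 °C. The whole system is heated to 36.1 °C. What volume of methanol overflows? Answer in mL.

The container also expands: β_container ≈ 3α = 1.002×10⁻⁵ /K
Net overflow = V₀(β_liq − 3α_cont)ΔT
β − 3α = 1.20×10⁻³ − 1.002×10⁻⁵ = 1.18998×10⁻³ /K; ΔT = 27.48 K
ΔV = 649 × 1.18998×10⁻³ × 27.48 = 21.2 mL

21.2 mL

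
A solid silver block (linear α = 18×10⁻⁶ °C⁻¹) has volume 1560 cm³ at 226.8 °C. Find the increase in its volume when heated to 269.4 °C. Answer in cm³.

ΔV = 3.59 cm³

Isotropic solid: β ≈ 3α = 5.4×10⁻⁵ /K; ΔT = 42.6 K
ΔV = 3αV₀ΔT = 3(18×10⁻⁶)(1560)(42.6) = 3.59 cm³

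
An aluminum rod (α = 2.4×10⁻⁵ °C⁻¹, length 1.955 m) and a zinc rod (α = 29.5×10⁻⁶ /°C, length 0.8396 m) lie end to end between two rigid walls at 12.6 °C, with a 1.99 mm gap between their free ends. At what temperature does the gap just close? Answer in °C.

T = 40.4 °C

Gap closes when ΔL₁ + ΔL₂ = 1.99 mm = 1.99×10⁻³ m
(α₁L₁ + α₂L₂)ΔT = g
α₁L₁ + α₂L₂ = 2.4×10⁻⁵×1.955 + 29.5×10⁻⁶×0.8396 = 7.16882×10⁻⁵ m/K
ΔT = 1.99×10⁻³ / 7.16882×10⁻⁵ = 27.759 K
T = 12.6 + 27.759 = 40.359 °C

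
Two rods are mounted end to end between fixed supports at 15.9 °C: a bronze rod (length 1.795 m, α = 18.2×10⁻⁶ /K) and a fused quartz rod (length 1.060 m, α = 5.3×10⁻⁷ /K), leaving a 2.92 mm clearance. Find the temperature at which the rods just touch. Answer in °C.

T = 104 °C

Gap closes when ΔL₁ + ΔL₂ = 2.92 mm = 2.92×10⁻³ m
(α₁L₁ + α₂L₂)ΔT = g
α₁L₁ + α₂L₂ = 18.2×10⁻⁶×1.795 + 5.3×10⁻⁷×1.060 = 3.32308×10⁻⁵ m/K
ΔT = 2.92×10⁻³ / 3.32308×10⁻⁵ = 87.87 K
T = 15.9 + 87.87 = 103.77 °C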